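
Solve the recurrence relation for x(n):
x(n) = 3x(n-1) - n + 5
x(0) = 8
First-order linear with linear forcing.
Homogeneous solution: x_h(n) = A·(3)^n.
Try particular x_p(n) = pn + q. Substituting:
  pn + q = 3(p(n-1) + q) - n + 5.
Matching the n-coefficient: p = 3p - 1 ⇒ p = \frac{1}{2}.
Matching constants: q = -3p + 3q + 5 ⇒ q = - \frac{7}{4}.
General: x(n) = A·(3)^n + \frac{n}{2} - \frac{7}{4}.
Apply x(0) = 8: A - \frac{7}{4} = 8 ⇒ A = \frac{39}{4}.
So x(n) = \frac{39 \cdot 3^{n}}{4} + \frac{n}{2} - \frac{7}{4}.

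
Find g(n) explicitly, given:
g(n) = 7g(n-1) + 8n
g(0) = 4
First-order linear with linear forcing.
Homogeneous solution: g_h(n) = A·(7)^n.
Try particular g_p(n) = pn + q. Substituting:
  pn + q = 7(p(n-1) + q) + 8n.
Matching the n-coefficient: p = 7p + 8 ⇒ p = - \frac{4}{3}.
Matching constants: q = -7p + 7q ⇒ q = - \frac{14}{9}.
General: g(n) = A·(7)^n - \frac{4 n}{3} - \frac{14}{9}.
Apply g(0) = 4: A - \frac{14}{9} = 4 ⇒ A = \frac{50}{9}.
So g(n) = \frac{50 \cdot 7^{n}}{9} - \frac{4 n}{3} - \frac{14}{9}.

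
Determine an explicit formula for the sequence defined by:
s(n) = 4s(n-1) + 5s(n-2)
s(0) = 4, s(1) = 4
Characteristic equation: x² - 4x - 5 = 0, which factors as (x - (-1))(x - (5)) = 0.
Roots r₁ = -1, r₂ = 5 (distinct).
General solution: s(n) = A·(-1)^n + B·(5)^n.
From s(0) = 4: A + B = 4.
From s(1) = 4: -A + 5B = 4.
Solving: A = \frac{8}{3}, B = \frac{4}{3}.
So s(n) = \frac{8 \left(-1\right)^{n}}{3} + \frac{4 \cdot 5^{n}}{3}.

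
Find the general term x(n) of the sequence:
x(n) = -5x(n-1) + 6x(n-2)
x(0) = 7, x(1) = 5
Characteristic equation: x² + 5x - 6 = 0, which factors as (x - (-6))(x - (1)) = 0.
Roots r₁ = -6, r₂ = 1 (distinct).
General solution: x(n) = A·(-6)^n + B·(1)^n.
From x(0) = 7: A + B = 7.
From x(1) = 5: -6A + B = 5.
Solving: A = \frac{2}{7}, B = \frac{47}{7}.
So x(n) = \frac{2 \left(-6\right)^{n}}{7} + \frac{47}{7}.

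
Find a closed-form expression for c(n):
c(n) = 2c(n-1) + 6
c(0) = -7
First-order linear non-homogeneous.
Homogeneous solution: c_h(n) = A·(2)^n.
Try constant particular solution c_p = K: K = 2K + 6 ⇒ K = -6.
General: c(n) = A·(2)^n - 6.
Apply c(0) = -7: A - 6 = -7 ⇒ A = -1.
So c(n) = - 2^{n} - 6.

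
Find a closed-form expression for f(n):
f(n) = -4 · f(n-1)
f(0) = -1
Pure geometric recurrence with ratio -4.
By induction f(n) = f(0) · (-4)^n = - \left(-4\right)^{n}.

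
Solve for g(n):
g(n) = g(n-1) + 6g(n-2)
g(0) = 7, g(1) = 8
Characteristic equation: x² - x - 6 = 0, which factors as (x - (3))(x - (-2)) = 0.
Roots r₁ = 3, r₂ = -2 (distinct).
General solution: g(n) = A·(3)^n + B·(-2)^n.
From g(0) = 7: A + B = 7.
From g(1) = 8: 3A - 2B = 8.
Solving: A = \frac{22}{5}, B = \frac{13}{5}.
So g(n) = \frac{13 \left(-2\right)^{n}}{5} + \frac{22 \cdot 3^{n}}{5}.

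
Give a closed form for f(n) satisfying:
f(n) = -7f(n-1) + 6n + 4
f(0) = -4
First-order linear with linear forcing.
Homogeneous solution: f_h(n) = A·(-7)^n.
Try particular f_p(n) = pn + q. Substituting:
  pn + q = -7(p(n-1) + q) + 6n + 4.
Matching the n-coefficient: p = -7p + 6 ⇒ p = \frac{3}{4}.
Matching constants: q = 7p - 7q + 4 ⇒ q = \frac{37}{32}.
General: f(n) = A·(-7)^n + \frac{3 n}{4} + \frac{37}{32}.
Apply f(0) = -4: A + \frac{37}{32} = -4 ⇒ A = - \frac{165}{32}.
So f(n) = - \frac{165 \left(-7\right)^{n}}{32} + \frac{3 n}{4} + \frac{37}{32}.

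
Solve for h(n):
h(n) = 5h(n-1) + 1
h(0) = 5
First-order linear non-homogeneous.
Homogeneous solution: h_h(n) = A·(5)^n.
Try constant particular solution h_p = K: K = 5K + 1 ⇒ K = - \frac{1}{4}.
General: h(n) = A·(5)^n - \frac{1}{4}.
Apply h(0) = 5: A - \frac{1}{4} = 5 ⇒ A = \frac{21}{4}.
So h(n) = \frac{21 \cdot 5^{n}}{4} - \frac{1}{4}.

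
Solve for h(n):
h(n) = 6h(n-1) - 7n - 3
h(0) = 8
First-order linear with linear forcing.
Homogeneous solution: h_h(n) = A·(6)^n.
Try particular h_p(n) = pn + q. Substituting:
  pn + q = 6(p(n-1) + q) - 7n - 3.
Matching the n-coefficient: p = 6p - 7 ⇒ p = \frac{7}{5}.
Matching constants: q = -6p + 6q - 3 ⇒ q = \frac{57}{25}.
General: h(n) = A·(6)^n + \frac{7 n}{5} + \frac{57}{25}.
Apply h(0) = 8: A + \frac{57}{25} = 8 ⇒ A = \frac{143}{25}.
So h(n) = \frac{143 \cdot 6^{n}}{25} + \frac{7 n}{5} + \frac{57}{25}.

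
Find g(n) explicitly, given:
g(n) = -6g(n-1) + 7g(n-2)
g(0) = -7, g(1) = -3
Characteristic equation: x² + 6x - 7 = 0, which factors as (x - (1))(x - (-7)) = 0.
Roots r₁ = 1, r₂ = -7 (distinct).
General solution: g(n) = A·(1)^n + B·(-7)^n.
From g(0) = -7: A + B = -7.
From g(1) = -3: A - 7B = -3.
Solving: A = - \frac{13}{2}, B = - \frac{1}{2}.
So g(n) = - \frac{\left(-7\right)^{n}}{2} - \frac{13}{2}.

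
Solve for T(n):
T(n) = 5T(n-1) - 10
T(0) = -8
First-order linear non-homogeneous.
Homogeneous solution: T_h(n) = A·(5)^n.
Try constant particular solution T_p = K: K = 5K - 10 ⇒ K = \frac{5}{2}.
General: T(n) = A·(5)^n + \frac{5}{2}.
Apply T(0) = -8: A + \frac{5}{2} = -8 ⇒ A = - \frac{21}{2}.
So T(n) = \frac{5}{2} - \frac{21 \cdot 5^{n}}{2}.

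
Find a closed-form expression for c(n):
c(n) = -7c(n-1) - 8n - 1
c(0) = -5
First-order linear with linear forcing.
Homogeneous solution: c_h(n) = A·(-7)^n.
Try particular c_p(n) = pn + q. Substituting:
  pn + q = -7(p(n-1) + q) - 8n - 1.
Matching the n-coefficient: p = -7p - 8 ⇒ p = -1.
Matching constants: q = 7p - 7q - 1 ⇒ q = -1.
General: c(n) = A·(-7)^n - n - 1.
Apply c(0) = -5: A - 1 = -5 ⇒ A = -4.
So c(n) = - 4 \left(-7\right)^{n} - n - 1.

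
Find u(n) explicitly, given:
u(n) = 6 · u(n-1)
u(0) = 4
Pure geometric recurrence with ratio 6.
By induction u(n) = u(0) · (6)^n = 4 \cdot 6^{n}.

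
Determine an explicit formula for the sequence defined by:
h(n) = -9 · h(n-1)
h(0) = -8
Pure geometric recurrence with ratio -9.
By induction h(n) = h(0) · (-9)^n = - 8 \left(-9\right)^{n}.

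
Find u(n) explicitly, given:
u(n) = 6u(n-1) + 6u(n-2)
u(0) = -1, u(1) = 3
Characteristic equation: x² - 6x - 6 = 0.
Discriminant Δ = (6)² + 4·(6) = 60.
Roots r₁,₂ = (6 ± √60)/2, so r₁ = 3 + \sqrt{15}, r₂ = 3 - \sqrt{15}.
General solution: u(n) = A·r₁^n + B·r₂^n.
From the initial conditions, A + B = -1 and r₁A + r₂B = 3.
Since r₁ - r₂ = √60: A = (3 - (-1)r₂)/√60 = - \frac{1}{2} + \frac{\sqrt{15}}{5}, and B = -1 - A = - \frac{\sqrt{15}}{5} - \frac{1}{2}.
So u(n) = \left(- \frac{1}{2} + \frac{\sqrt{15}}{5}\right)\left(3 + \sqrt{15}\right)^n + \left(- \frac{\sqrt{15}}{5} - \frac{1}{2}\right)\left(3 - \sqrt{15}\right)^n.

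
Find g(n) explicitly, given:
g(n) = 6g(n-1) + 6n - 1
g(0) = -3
First-order linear with linear forcing.
Homogeneous solution: g_h(n) = A·(6)^n.
Try particular g_p(n) = pn + q. Substituting:
  pn + q = 6(p(n-1) + q) + 6n - 1.
Matching the n-coefficient: p = 6p + 6 ⇒ p = - \frac{6}{5}.
Matching constants: q = -6p + 6q - 1 ⇒ q = - \frac{31}{25}.
General: g(n) = A·(6)^n - \frac{6 n}{5} - \frac{31}{25}.
Apply g(0) = -3: A - \frac{31}{25} = -3 ⇒ A = - \frac{44}{25}.
So g(n) = - \frac{44 \cdot 6^{n}}{25} - \frac{6 n}{5} - \frac{31}{25}.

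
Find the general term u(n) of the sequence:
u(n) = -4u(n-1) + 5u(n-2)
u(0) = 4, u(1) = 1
Characteristic equation: x² + 4x - 5 = 0, which factors as (x - (1))(x - (-5)) = 0.
Roots r₁ = 1, r₂ = -5 (distinct).
General solution: u(n) = A·(1)^n + B·(-5)^n.
From u(0) = 4: A + B = 4.
From u(1) = 1: A - 5B = 1.
Solving: A = \frac{7}{2}, B = \frac{1}{2}.
So u(n) = \frac{\left(-5\right)^{n}}{2} + \frac{7}{2}.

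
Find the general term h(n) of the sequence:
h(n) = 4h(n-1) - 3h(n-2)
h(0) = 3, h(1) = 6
Characteristic equation: x² - 4x + 3 = 0, which factors as (x - (1))(x - (3)) = 0.
Roots r₁ = 1, r₂ = 3 (distinct).
General solution: h(n) = A·(1)^n + B·(3)^n.
From h(0) = 3: A + B = 3.
From h(1) = 6: A + 3B = 6.
Solving: A = \frac{3}{2}, B = \frac{3}{2}.
So h(n) = \frac{3 \cdot 3^{n}}{2} + \frac{3}{2}.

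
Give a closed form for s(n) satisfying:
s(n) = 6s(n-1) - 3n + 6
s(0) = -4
First-order linear with linear forcing.
Homogeneous solution: s_h(n) = A·(6)^n.
Try particular s_p(n) = pn + q. Substituting:
  pn + q = 6(p(n-1) + q) - 3n + 6.
Matching the n-coefficient: p = 6p - 3 ⇒ p = \frac{3}{5}.
Matching constants: q = -6p + 6q + 6 ⇒ q = - \frac{12}{25}.
General: s(n) = A·(6)^n + \frac{3 n}{5} - \frac{12}{25}.
Apply s(0) = -4: A - \frac{12}{25} = -4 ⇒ A = - \frac{88}{25}.
So s(n) = - \frac{88 \cdot 6^{n}}{25} + \frac{3 n}{5} - \frac{12}{25}.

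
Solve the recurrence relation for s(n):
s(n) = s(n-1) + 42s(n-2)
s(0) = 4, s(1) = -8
Characteristic equation: x² - x - 42 = 0, which factors as (x - (7))(x - (-6)) = 0.
Roots r₁ = 7, r₂ = -6 (distinct).
General solution: s(n) = A·(7)^n + B·(-6)^n.
From s(0) = 4: A + B = 4.
From s(1) = -8: 7A - 6B = -8.
Solving: A = \frac{16}{13}, B = \frac{36}{13}.
So s(n) = \frac{36 \left(-6\right)^{n}}{13} + \frac{16 \cdot 7^{n}}{13}.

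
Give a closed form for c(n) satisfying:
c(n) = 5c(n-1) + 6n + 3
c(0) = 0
First-order linear with linear forcing.
Homogeneous solution: c_h(n) = A·(5)^n.
Try particular c_p(n) = pn + q. Substituting:
  pn + q = 5(p(n-1) + q) + 6n + 3.
Matching the n-coefficient: p = 5p + 6 ⇒ p = - \frac{3}{2}.
Matching constants: q = -5p + 5q + 3 ⇒ q = - \frac{21}{8}.
General: c(n) = A·(5)^n - \frac{3 n}{2} - \frac{21}{8}.
Apply c(0) = 0: A - \frac{21}{8} = 0 ⇒ A = \frac{21}{8}.
So c(n) = \frac{21 \cdot 5^{n}}{8} - \frac{3 n}{2} - \frac{21}{8}.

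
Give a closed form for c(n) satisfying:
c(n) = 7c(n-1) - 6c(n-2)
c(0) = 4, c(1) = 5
Characteristic equation: x² - 7x + 6 = 0, which factors as (x - (1))(x - (6)) = 0.
Roots r₁ = 1, r₂ = 6 (distinct).
General solution: c(n) = A·(1)^n + B·(6)^n.
From c(0) = 4: A + B = 4.
From c(1) = 5: A + 6B = 5.
Solving: A = \frac{19}{5}, B = \frac{1}{5}.
So c(n) = \frac{6^{n}}{5} + \frac{19}{5}.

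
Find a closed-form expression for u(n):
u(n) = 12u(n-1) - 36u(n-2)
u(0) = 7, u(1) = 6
Characteristic equation: x² - 12x + 36 = 0, which is (x - (6))².
Repeated root r = 6.
General solution: u(n) = (A + Bn)·(6)^n.
From u(0) = 7: A = 7.
From u(1) = 6: (A + B)·(6) = 6 ⇒ B = -6.
So u(n) = \left(7 - 6 n\right) \cdot (6)^n.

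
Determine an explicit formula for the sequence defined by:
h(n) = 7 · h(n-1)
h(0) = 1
Pure geometric recurrence with ratio 7.
By induction h(n) = h(0) · (7)^n = 7^{n}.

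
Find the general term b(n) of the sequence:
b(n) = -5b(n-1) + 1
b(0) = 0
First-order linear non-homogeneous.
Homogeneous solution: b_h(n) = A·(-5)^n.
Try constant particular solution b_p = K: K = -5K + 1 ⇒ K = \frac{1}{6}.
General: b(n) = A·(-5)^n + \frac{1}{6}.
Apply b(0) = 0: A + \frac{1}{6} = 0 ⇒ A = - \frac{1}{6}.
So b(n) = \frac{1}{6} - \frac{\left(-5\right)^{n}}{6}.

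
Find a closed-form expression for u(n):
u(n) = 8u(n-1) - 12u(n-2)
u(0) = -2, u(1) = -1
Characteristic equation: x² - 8x + 12 = 0, which factors as (x - (6))(x - (2)) = 0.
Roots r₁ = 6, r₂ = 2 (distinct).
General solution: u(n) = A·(6)^n + B·(2)^n.
From u(0) = -2: A + B = -2.
From u(1) = -1: 6A + 2B = -1.
Solving: A = \frac{3}{4}, B = - \frac{11}{4}.
So u(n) = - \frac{11 \cdot 2^{n}}{4} + \frac{3 \cdot 6^{n}}{4}.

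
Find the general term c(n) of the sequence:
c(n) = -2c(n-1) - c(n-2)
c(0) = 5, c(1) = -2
Characteristic equation: x² + 2x + 1 = 0, which is (x - (-1))².
Repeated root r = -1.
General solution: c(n) = (A + Bn)·(-1)^n.
From c(0) = 5: A = 5.
From c(1) = -2: (A + B)·(-1) = -2 ⇒ B = -3.
So c(n) = \left(5 - 3 n\right) \cdot (-1)^n.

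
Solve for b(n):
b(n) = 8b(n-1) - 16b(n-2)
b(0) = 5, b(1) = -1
Characteristic equation: x² - 8x + 16 = 0, which is (x - (4))².
Repeated root r = 4.
General solution: b(n) = (A + Bn)·(4)^n.
From b(0) = 5: A = 5.
From b(1) = -1: (A + B)·(4) = -1 ⇒ B = - \frac{21}{4}.
So b(n) = \left(5 - \frac{21 n}{4}\right) \cdot (4)^n.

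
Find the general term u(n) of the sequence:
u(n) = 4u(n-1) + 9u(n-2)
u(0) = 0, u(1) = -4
Characteristic equation: x² - 4x - 9 = 0.
Discriminant Δ = (4)² + 4·(9) = 52.
Roots r₁,₂ = (4 ± √52)/2, so r₁ = 2 + \sqrt{13}, r₂ = 2 - \sqrt{13}.
General solution: u(n) = A·r₁^n + B·r₂^n.
From the initial conditions, A + B = 0 and r₁A + r₂B = -4.
Since r₁ - r₂ = √52: A = (-4 - (0)r₂)/√52 = - \frac{2 \sqrt{13}}{13}, and B = 0 - A = \frac{2 \sqrt{13}}{13}.
So u(n) = \left(- \frac{2 \sqrt{13}}{13}\right)\left(2 + \sqrt{13}\right)^n + \left(\frac{2 \sqrt{13}}{13}\right)\left(2 - \sqrt{13}\right)^n.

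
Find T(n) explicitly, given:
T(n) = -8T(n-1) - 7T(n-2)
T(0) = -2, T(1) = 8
Characteristic equation: x² + 8x + 7 = 0, which factors as (x - (-1))(x - (-7)) = 0.
Roots r₁ = -1, r₂ = -7 (distinct).
General solution: T(n) = A·(-1)^n + B·(-7)^n.
From T(0) = -2: A + B = -2.
From T(1) = 8: -A - 7B = 8.
Solving: A = -1, B = -1.
So T(n) = - \left(-1\right)^{n} - \left(-7\right)^{n}.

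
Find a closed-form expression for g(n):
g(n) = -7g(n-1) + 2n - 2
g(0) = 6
First-order linear with linear forcing.
Homogeneous solution: g_h(n) = A·(-7)^n.
Try particular g_p(n) = pn + q. Substituting:
  pn + q = -7(p(n-1) + q) + 2n - 2.
Matching the n-coefficient: p = -7p + 2 ⇒ p = \frac{1}{4}.
Matching constants: q = 7p - 7q - 2 ⇒ q = - \frac{1}{32}.
General: g(n) = A·(-7)^n + \frac{n}{4} - \frac{1}{32}.
Apply g(0) = 6: A - \frac{1}{32} = 6 ⇒ A = \frac{193}{32}.
So g(n) = \frac{193 \left(-7\right)^{n}}{32} + \frac{n}{4} - \frac{1}{32}.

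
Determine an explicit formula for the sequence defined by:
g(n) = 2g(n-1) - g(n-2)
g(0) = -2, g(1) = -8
Characteristic equation: x² - 2x + 1 = 0, which is (x - (1))².
Repeated root r = 1.
General solution: g(n) = (A + Bn)·(1)^n.
From g(0) = -2: A = -2.
From g(1) = -8: (A + B)·(1) = -8 ⇒ B = -6.
So g(n) = \left(- 6 n - 2\right) \cdot (1)^n.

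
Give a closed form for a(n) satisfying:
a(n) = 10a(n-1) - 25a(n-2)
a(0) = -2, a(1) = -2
Characteristic equation: x² - 10x + 25 = 0, which is (x - (5))².
Repeated root r = 5.
General solution: a(n) = (A + Bn)·(5)^n.
From a(0) = -2: A = -2.
From a(1) = -2: (A + B)·(5) = -2 ⇒ B = \frac{8}{5}.
So a(n) = \left(\frac{8 n}{5} - 2\right) \cdot (5)^n.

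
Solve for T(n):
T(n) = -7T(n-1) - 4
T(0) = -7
First-order linear non-homogeneous.
Homogeneous solution: T_h(n) = A·(-7)^n.
Try constant particular solution T_p = K: K = -7K - 4 ⇒ K = - \frac{1}{2}.
General: T(n) = A·(-7)^n - \frac{1}{2}.
Apply T(0) = -7: A - \frac{1}{2} = -7 ⇒ A = - \frac{13}{2}.
So T(n) = - \frac{13 \left(-7\right)^{n}}{2} - \frac{1}{2}.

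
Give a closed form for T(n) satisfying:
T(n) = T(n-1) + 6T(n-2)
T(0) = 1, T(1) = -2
Characteristic equation: x² - x - 6 = 0, which factors as (x - (3))(x - (-2)) = 0.
Roots r₁ = 3, r₂ = -2 (distinct).
General solution: T(n) = A·(3)^n + B·(-2)^n.
From T(0) = 1: A + B = 1.
From T(1) = -2: 3A - 2B = -2.
Solving: A = 0, B = 1.
So T(n) = \left(-2\right)^{n}.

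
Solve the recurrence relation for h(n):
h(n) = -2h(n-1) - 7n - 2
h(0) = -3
First-order linear with linear forcing.
Homogeneous solution: h_h(n) = A·(-2)^n.
Try particular h_p(n) = pn + q. Substituting:
  pn + q = -2(p(n-1) + q) - 7n - 2.
Matching the n-coefficient: p = -2p - 7 ⇒ p = - \frac{7}{3}.
Matching constants: q = 2p - 2q - 2 ⇒ q = - \frac{20}{9}.
General: h(n) = A·(-2)^n - \frac{7 n}{3} - \frac{20}{9}.
Apply h(0) = -3: A - \frac{20}{9} = -3 ⇒ A = - \frac{7}{9}.
So h(n) = - \frac{7 \left(-2\right)^{n}}{9} - \frac{7 n}{3} - \frac{20}{9}.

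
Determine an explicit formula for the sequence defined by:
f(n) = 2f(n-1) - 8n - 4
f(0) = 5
First-order linear with linear forcing.
Homogeneous solution: f_h(n) = A·(2)^n.
Try particular f_p(n) = pn + q. Substituting:
  pn + q = 2(p(n-1) + q) - 8n - 4.
Matching the n-coefficient: p = 2p - 8 ⇒ p = 8.
Matching constants: q = -2p + 2q - 4 ⇒ q = 20.
General: f(n) = A·(2)^n + 8 n + 20.
Apply f(0) = 5: A + 20 = 5 ⇒ A = -15.
So f(n) = - 15 \cdot 2^{n} + 8 n + 20.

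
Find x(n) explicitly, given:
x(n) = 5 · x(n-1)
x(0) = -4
Pure geometric recurrence with ratio 5.
By induction x(n) = x(0) · (5)^n = - 4 \cdot 5^{n}.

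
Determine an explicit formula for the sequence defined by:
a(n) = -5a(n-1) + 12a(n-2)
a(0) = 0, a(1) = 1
Characteristic equation: x² + 5x - 12 = 0.
Discriminant Δ = (-5)² + 4·(12) = 73.
Roots r₁,₂ = (-5 ± √73)/2, so r₁ = - \frac{5}{2} + \frac{\sqrt{73}}{2}, r₂ = - \frac{\sqrt{73}}{2} - \frac{5}{2}.
General solution: a(n) = A·r₁^n + B·r₂^n.
From the initial conditions, A + B = 0 and r₁A + r₂B = 1.
Since r₁ - r₂ = √73: A = (1 - (0)r₂)/√73 = \frac{\sqrt{73}}{73}, and B = 0 - A = - \frac{\sqrt{73}}{73}.
So a(n) = \left(\frac{\sqrt{73}}{73}\right)\left(- \frac{5}{2} + \frac{\sqrt{73}}{2}\right)^n + \left(- \frac{\sqrt{73}}{73}\right)\left(- \frac{\sqrt{73}}{2} - \frac{5}{2}\right)^n.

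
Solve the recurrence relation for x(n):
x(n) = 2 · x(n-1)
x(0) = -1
Pure geometric recurrence with ratio 2.
By induction x(n) = x(0) · (2)^n = - 2^{n}.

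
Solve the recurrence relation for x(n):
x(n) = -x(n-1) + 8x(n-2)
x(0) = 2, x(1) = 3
Characteristic equation: x² + x - 8 = 0.
Discriminant Δ = (-1)² + 4·(8) = 33.
Roots r₁,₂ = (-1 ± √33)/2, so r₁ = - \frac{1}{2} + \frac{\sqrt{33}}{2}, r₂ = - \frac{\sqrt{33}}{2} - \frac{1}{2}.
General solution: x(n) = A·r₁^n + B·r₂^n.
From the initial conditions, A + B = 2 and r₁A + r₂B = 3.
Since r₁ - r₂ = √33: A = (3 - (2)r₂)/√33 = \frac{4 \sqrt{33}}{33} + 1, and B = 2 - A = 1 - \frac{4 \sqrt{33}}{33}.
So x(n) = \left(\frac{4 \sqrt{33}}{33} + 1\right)\left(- \frac{1}{2} + \frac{\sqrt{33}}{2}\right)^n + \left(1 - \frac{4 \sqrt{33}}{33}\right)\left(- \frac{\sqrt{33}}{2} - \frac{1}{2}\right)^n.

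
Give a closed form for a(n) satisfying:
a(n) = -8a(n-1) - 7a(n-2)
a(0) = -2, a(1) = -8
Characteristic equation: x² + 8x + 7 = 0, which factors as (x - (-7))(x - (-1)) = 0.
Roots r₁ = -7, r₂ = -1 (distinct).
General solution: a(n) = A·(-7)^n + B·(-1)^n.
From a(0) = -2: A + B = -2.
From a(1) = -8: -7A - B = -8.
Solving: A = \frac{5}{3}, B = - \frac{11}{3}.
So a(n) = - \frac{11 \left(-1\right)^{n}}{3} + \frac{5 \left(-7\right)^{n}}{3}.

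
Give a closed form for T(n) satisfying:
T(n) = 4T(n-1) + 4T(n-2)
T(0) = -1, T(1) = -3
Characteristic equation: x² - 4x - 4 = 0.
Discriminant Δ = (4)² + 4·(4) = 32.
Roots r₁,₂ = (4 ± √32)/2, so r₁ = 2 + 2 \sqrt{2}, r₂ = 2 - 2 \sqrt{2}.
General solution: T(n) = A·r₁^n + B·r₂^n.
From the initial conditions, A + B = -1 and r₁A + r₂B = -3.
Since r₁ - r₂ = √32: A = (-3 - (-1)r₂)/√32 = - \frac{1}{2} - \frac{\sqrt{2}}{8}, and B = -1 - A = - \frac{1}{2} + \frac{\sqrt{2}}{8}.
So T(n) = \left(- \frac{1}{2} - \frac{\sqrt{2}}{8}\right)\left(2 + 2 \sqrt{2}\right)^n + \left(- \frac{1}{2} + \frac{\sqrt{2}}{8}\right)\left(2 - 2 \sqrt{2}\right)^n.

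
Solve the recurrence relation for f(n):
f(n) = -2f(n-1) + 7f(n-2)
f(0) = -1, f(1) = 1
Characteristic equation: x² + 2x - 7 = 0.
Discriminant Δ = (-2)² + 4·(7) = 32.
Roots r₁,₂ = (-2 ± √32)/2, so r₁ = -1 + 2 \sqrt{2}, r₂ = - 2 \sqrt{2} - 1.
General solution: f(n) = A·r₁^n + B·r₂^n.
From the initial conditions, A + B = -1 and r₁A + r₂B = 1.
Since r₁ - r₂ = √32: A = (1 - (-1)r₂)/√32 = - \frac{1}{2}, and B = -1 - A = - \frac{1}{2}.
So f(n) = \left(- \frac{1}{2}\right)\left(-1 + 2 \sqrt{2}\right)^n + \left(- \frac{1}{2}\right)\left(- 2 \sqrt{2} - 1\right)^n.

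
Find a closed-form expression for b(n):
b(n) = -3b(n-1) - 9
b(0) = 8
First-order linear non-homogeneous.
Homogeneous solution: b_h(n) = A·(-3)^n.
Try constant particular solution b_p = K: K = -3K - 9 ⇒ K = - \frac{9}{4}.
General: b(n) = A·(-3)^n - \frac{9}{4}.
Apply b(0) = 8: A - \frac{9}{4} = 8 ⇒ A = \frac{41}{4}.
So b(n) = \frac{41 \left(-3\right)^{n}}{4} - \frac{9}{4}.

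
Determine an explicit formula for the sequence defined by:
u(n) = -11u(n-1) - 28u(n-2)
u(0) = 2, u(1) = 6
Characteristic equation: x² + 11x + 28 = 0, which factors as (x - (-4))(x - (-7)) = 0.
Roots r₁ = -4, r₂ = -7 (distinct).
General solution: u(n) = A·(-4)^n + B·(-7)^n.
From u(0) = 2: A + B = 2.
From u(1) = 6: -4A - 7B = 6.
Solving: A = \frac{20}{3}, B = - \frac{14}{3}.
So u(n) = \frac{20 \left(-4\right)^{n}}{3} - \frac{14 \left(-7\right)^{n}}{3}.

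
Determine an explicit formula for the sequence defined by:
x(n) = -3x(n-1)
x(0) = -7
This is a homogeneous first-order recurrence with ratio -3.
By induction x(n) = x(0) · (-3)^n = - 7 \left(-3\right)^{n}.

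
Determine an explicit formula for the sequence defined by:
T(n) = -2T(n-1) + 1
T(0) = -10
First-order linear non-homogeneous.
Homogeneous solution: T_h(n) = A·(-2)^n.
Try constant particular solution T_p = K: K = -2K + 1 ⇒ K = \frac{1}{3}.
General: T(n) = A·(-2)^n + \frac{1}{3}.
Apply T(0) = -10: A + \frac{1}{3} = -10 ⇒ A = - \frac{31}{3}.
So T(n) = \frac{1}{3} - \frac{31 \left(-2\right)^{n}}{3}.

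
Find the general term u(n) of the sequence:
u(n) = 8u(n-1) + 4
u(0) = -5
First-order linear non-homogeneous.
Homogeneous solution: u_h(n) = A·(8)^n.
Try constant particular solution u_p = K: K = 8K + 4 ⇒ K = - \frac{4}{7}.
General: u(n) = A·(8)^n - \frac{4}{7}.
Apply u(0) = -5: A - \frac{4}{7} = -5 ⇒ A = - \frac{31}{7}.
So u(n) = - \frac{31 \cdot 8^{n}}{7} - \frac{4}{7}.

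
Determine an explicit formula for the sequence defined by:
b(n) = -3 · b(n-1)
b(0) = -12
Pure geometric recurrence with ratio -3.
By induction b(n) = b(0) · (-3)^n = - 12 \left(-3\right)^{n}.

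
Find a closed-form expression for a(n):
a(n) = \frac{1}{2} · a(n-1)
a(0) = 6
Pure geometric recurrence with ratio \frac{1}{2}.
By induction a(n) = a(0) · (\frac{1}{2})^n = 6 \cdot 2^{- n}.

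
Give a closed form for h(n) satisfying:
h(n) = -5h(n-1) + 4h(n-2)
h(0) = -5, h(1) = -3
Characteristic equation: x² + 5x - 4 = 0.
Discriminant Δ = (-5)² + 4·(4) = 41.
Roots r₁,₂ = (-5 ± √41)/2, so r₁ = - \frac{5}{2} + \frac{\sqrt{41}}{2}, r₂ = - \frac{\sqrt{41}}{2} - \frac{5}{2}.
General solution: h(n) = A·r₁^n + B·r₂^n.
From the initial conditions, A + B = -5 and r₁A + r₂B = -3.
Since r₁ - r₂ = √41: A = (-3 - (-5)r₂)/√41 = - \frac{5}{2} - \frac{31 \sqrt{41}}{82}, and B = -5 - A = - \frac{5}{2} + \frac{31 \sqrt{41}}{82}.
So h(n) = \left(- \frac{5}{2} - \frac{31 \sqrt{41}}{82}\right)\left(- \frac{5}{2} + \frac{\sqrt{41}}{2}\right)^n + \left(- \frac{5}{2} + \frac{31 \sqrt{41}}{82}\right)\left(- \frac{\sqrt{41}}{2} - \frac{5}{2}\right)^n.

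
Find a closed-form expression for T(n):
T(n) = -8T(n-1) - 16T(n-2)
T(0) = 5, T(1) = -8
Characteristic equation: x² + 8x + 16 = 0, which is (x - (-4))².
Repeated root r = -4.
General solution: T(n) = (A + Bn)·(-4)^n.
From T(0) = 5: A = 5.
From T(1) = -8: (A + B)·(-4) = -8 ⇒ B = -3.
So T(n) = \left(5 - 3 n\right) \cdot (-4)^n.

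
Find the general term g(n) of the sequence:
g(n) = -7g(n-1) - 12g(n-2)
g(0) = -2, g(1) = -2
Characteristic equation: x² + 7x + 12 = 0, which factors as (x - (-3))(x - (-4)) = 0.
Roots r₁ = -3, r₂ = -4 (distinct).
General solution: g(n) = A·(-3)^n + B·(-4)^n.
From g(0) = -2: A + B = -2.
From g(1) = -2: -3A - 4B = -2.
Solving: A = -10, B = 8.
So g(n) = - 10 \left(-3\right)^{n} + 8 \left(-4\right)^{n}.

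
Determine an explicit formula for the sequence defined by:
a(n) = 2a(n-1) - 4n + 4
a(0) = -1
First-order linear with linear forcing.
Homogeneous solution: a_h(n) = A·(2)^n.
Try particular a_p(n) = pn + q. Substituting:
  pn + q = 2(p(n-1) + q) - 4n + 4.
Matching the n-coefficient: p = 2p - 4 ⇒ p = 4.
Matching constants: q = -2p + 2q + 4 ⇒ q = 4.
General: a(n) = A·(2)^n + 4 n + 4.
Apply a(0) = -1: A + 4 = -1 ⇒ A = -5.
So a(n) = - 5 \cdot 2^{n} + 4 n + 4.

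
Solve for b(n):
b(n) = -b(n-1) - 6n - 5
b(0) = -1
First-order linear with linear forcing.
Homogeneous solution: b_h(n) = A·(-1)^n.
Try particular b_p(n) = pn + q. Substituting:
  pn + q = -(p(n-1) + q) - 6n - 5.
Matching the n-coefficient: p = -p - 6 ⇒ p = -3.
Matching constants: q = p - q - 5 ⇒ q = -4.
General: b(n) = A·(-1)^n - 3 n - 4.
Apply b(0) = -1: A - 4 = -1 ⇒ A = 3.
So b(n) = 3 \left(-1\right)^{n} - 3 n - 4.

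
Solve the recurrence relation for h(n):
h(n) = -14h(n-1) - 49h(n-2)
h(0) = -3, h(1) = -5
Characteristic equation: x² + 14x + 49 = 0, which is (x - (-7))².
Repeated root r = -7.
General solution: h(n) = (A + Bn)·(-7)^n.
From h(0) = -3: A = -3.
From h(1) = -5: (A + B)·(-7) = -5 ⇒ B = \frac{26}{7}.
So h(n) = \left(\frac{26 n}{7} - 3\right) \cdot (-7)^n.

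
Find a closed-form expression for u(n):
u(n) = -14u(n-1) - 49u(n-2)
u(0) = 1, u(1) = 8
Characteristic equation: x² + 14x + 49 = 0, which is (x - (-7))².
Repeated root r = -7.
General solution: u(n) = (A + Bn)·(-7)^n.
From u(0) = 1: A = 1.
From u(1) = 8: (A + B)·(-7) = 8 ⇒ B = - \frac{15}{7}.
So u(n) = \left(1 - \frac{15 n}{7}\right) \cdot (-7)^n.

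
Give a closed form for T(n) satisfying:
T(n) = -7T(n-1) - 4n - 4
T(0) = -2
First-order linear with linear forcing.
Homogeneous solution: T_h(n) = A·(-7)^n.
Try particular T_p(n) = pn + q. Substituting:
  pn + q = -7(p(n-1) + q) - 4n - 4.
Matching the n-coefficient: p = -7p - 4 ⇒ p = - \frac{1}{2}.
Matching constants: q = 7p - 7q - 4 ⇒ q = - \frac{15}{16}.
General: T(n) = A·(-7)^n - \frac{n}{2} - \frac{15}{16}.
Apply T(0) = -2: A - \frac{15}{16} = -2 ⇒ A = - \frac{17}{16}.
So T(n) = - \frac{17 \left(-7\right)^{n}}{16} - \frac{n}{2} - \frac{15}{16}.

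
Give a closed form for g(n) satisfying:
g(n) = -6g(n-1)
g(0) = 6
This is a homogeneous first-order recurrence with ratio -6.
By induction g(n) = g(0) · (-6)^n = 6 \left(-6\right)^{n}.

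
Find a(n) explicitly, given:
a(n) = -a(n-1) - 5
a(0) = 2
First-order linear non-homogeneous.
Homogeneous solution: a_h(n) = A·(-1)^n.
Try constant particular solution a_p = K: K = -K - 5 ⇒ K = - \frac{5}{2}.
General: a(n) = A·(-1)^n - \frac{5}{2}.
Apply a(0) = 2: A - \frac{5}{2} = 2 ⇒ A = \frac{9}{2}.
So a(n) = \frac{9 \left(-1\right)^{n}}{2} - \frac{5}{2}.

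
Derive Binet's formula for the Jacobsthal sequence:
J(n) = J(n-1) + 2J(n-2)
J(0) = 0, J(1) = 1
This is the Jacobsthal sequence.
Characteristic equation: x² - x - 2 = 0; roots r₁ = 2, r₂ = -1.
General: J(n) = A·r₁^n + B·r₂^n. Solving with J(0)=0, J(1)=1 gives A = \frac{1}{3}, B = - \frac{1}{3}.
So J(n) = - \frac{\left(-1\right)^{n}}{3} + \frac{2^{n}}{3}.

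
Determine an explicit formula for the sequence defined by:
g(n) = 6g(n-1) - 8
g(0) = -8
First-order linear non-homogeneous.
Homogeneous solution: g_h(n) = A·(6)^n.
Try constant particular solution g_p = K: K = 6K - 8 ⇒ K = \frac{8}{5}.
General: g(n) = A·(6)^n + \frac{8}{5}.
Apply g(0) = -8: A + \frac{8}{5} = -8 ⇒ A = - \frac{48}{5}.
So g(n) = \frac{8}{5} - \frac{48 \cdot 6^{n}}{5}.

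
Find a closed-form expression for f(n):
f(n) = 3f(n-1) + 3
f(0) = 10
First-order linear non-homogeneous.
Homogeneous solution: f_h(n) = A·(3)^n.
Try constant particular solution f_p = K: K = 3K + 3 ⇒ K = - \frac{3}{2}.
General: f(n) = A·(3)^n - \frac{3}{2}.
Apply f(0) = 10: A - \frac{3}{2} = 10 ⇒ A = \frac{23}{2}.
So f(n) = \frac{23 \cdot 3^{n}}{2} - \frac{3}{2}.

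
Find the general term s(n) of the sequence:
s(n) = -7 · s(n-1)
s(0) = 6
Pure geometric recurrence with ratio -7.
By induction s(n) = s(0) · (-7)^n = 6 \left(-7\right)^{n}.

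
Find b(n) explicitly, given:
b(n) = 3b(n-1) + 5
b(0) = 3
First-order linear non-homogeneous.
Homogeneous solution: b_h(n) = A·(3)^n.
Try constant particular solution b_p = K: K = 3K + 5 ⇒ K = - \frac{5}{2}.
General: b(n) = A·(3)^n - \frac{5}{2}.
Apply b(0) = 3: A - \frac{5}{2} = 3 ⇒ A = \frac{11}{2}.
So b(n) = \frac{11 \cdot 3^{n}}{2} - \frac{5}{2}.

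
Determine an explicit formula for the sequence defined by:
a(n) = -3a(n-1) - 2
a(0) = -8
First-order linear non-homogeneous.
Homogeneous solution: a_h(n) = A·(-3)^n.
Try constant particular solution a_p = K: K = -3K - 2 ⇒ K = - \frac{1}{2}.
General: a(n) = A·(-3)^n - \frac{1}{2}.
Apply a(0) = -8: A - \frac{1}{2} = -8 ⇒ A = - \frac{15}{2}.
So a(n) = - \frac{15 \left(-3\right)^{n}}{2} - \frac{1}{2}.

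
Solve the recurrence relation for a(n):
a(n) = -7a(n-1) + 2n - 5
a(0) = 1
First-order linear with linear forcing.
Homogeneous solution: a_h(n) = A·(-7)^n.
Try particular a_p(n) = pn + q. Substituting:
  pn + q = -7(p(n-1) + q) + 2n - 5.
Matching the n-coefficient: p = -7p + 2 ⇒ p = \frac{1}{4}.
Matching constants: q = 7p - 7q - 5 ⇒ q = - \frac{13}{32}.
General: a(n) = A·(-7)^n + \frac{n}{4} - \frac{13}{32}.
Apply a(0) = 1: A - \frac{13}{32} = 1 ⇒ A = \frac{45}{32}.
So a(n) = \frac{45 \left(-7\right)^{n}}{32} + \frac{n}{4} - \frac{13}{32}.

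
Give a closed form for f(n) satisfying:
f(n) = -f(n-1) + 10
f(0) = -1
First-order linear non-homogeneous.
Homogeneous solution: f_h(n) = A·(-1)^n.
Try constant particular solution f_p = K: K = -K + 10 ⇒ K = 5.
General: f(n) = A·(-1)^n + 5.
Apply f(0) = -1: A + 5 = -1 ⇒ A = -6.
So f(n) = 5 - 6 \left(-1\right)^{n}.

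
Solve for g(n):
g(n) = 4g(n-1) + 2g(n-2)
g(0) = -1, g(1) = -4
Characteristic equation: x² - 4x - 2 = 0.
Discriminant Δ = (4)² + 4·(2) = 24.
Roots r₁,₂ = (4 ± √24)/2, so r₁ = 2 + \sqrt{6}, r₂ = 2 - \sqrt{6}.
General solution: g(n) = A·r₁^n + B·r₂^n.
From the initial conditions, A + B = -1 and r₁A + r₂B = -4.
Since r₁ - r₂ = √24: A = (-4 - (-1)r₂)/√24 = - \frac{1}{2} - \frac{\sqrt{6}}{6}, and B = -1 - A = - \frac{1}{2} + \frac{\sqrt{6}}{6}.
So g(n) = \left(- \frac{1}{2} - \frac{\sqrt{6}}{6}\right)\left(2 + \sqrt{6}\right)^n + \left(- \frac{1}{2} + \frac{\sqrt{6}}{6}\right)\left(2 - \sqrt{6}\right)^n.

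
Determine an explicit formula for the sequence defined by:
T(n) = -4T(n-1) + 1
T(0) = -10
First-order linear non-homogeneous.
Homogeneous solution: T_h(n) = A·(-4)^n.
Try constant particular solution T_p = K: K = -4K + 1 ⇒ K = \frac{1}{5}.
General: T(n) = A·(-4)^n + \frac{1}{5}.
Apply T(0) = -10: A + \frac{1}{5} = -10 ⇒ A = - \frac{51}{5}.
So T(n) = \frac{1}{5} - \frac{51 \left(-4\right)^{n}}{5}.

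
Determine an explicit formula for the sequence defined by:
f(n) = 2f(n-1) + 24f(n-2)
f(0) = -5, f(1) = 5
Characteristic equation: x² - 2x - 24 = 0, which factors as (x - (-4))(x - (6)) = 0.
Roots r₁ = -4, r₂ = 6 (distinct).
General solution: f(n) = A·(-4)^n + B·(6)^n.
From f(0) = -5: A + B = -5.
From f(1) = 5: -4A + 6B = 5.
Solving: A = - \frac{7}{2}, B = - \frac{3}{2}.
So f(n) = - \frac{7 \left(-4\right)^{n}}{2} - \frac{3 \cdot 6^{n}}{2}.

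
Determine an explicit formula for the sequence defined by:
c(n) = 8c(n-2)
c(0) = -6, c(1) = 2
Characteristic equation: x² - 8 = 0.
Discriminant Δ = (0)² + 4·(8) = 32.
Roots r₁,₂ = (0 ± √32)/2, so r₁ = 2 \sqrt{2}, r₂ = - 2 \sqrt{2}.
General solution: c(n) = A·r₁^n + B·r₂^n.
From the initial conditions, A + B = -6 and r₁A + r₂B = 2.
Since r₁ - r₂ = √32: A = (2 - (-6)r₂)/√32 = -3 + \frac{\sqrt{2}}{4}, and B = -6 - A = -3 - \frac{\sqrt{2}}{4}.
So c(n) = \left(-3 + \frac{\sqrt{2}}{4}\right)\left(2 \sqrt{2}\right)^n + \left(-3 - \frac{\sqrt{2}}{4}\right)\left(- 2 \sqrt{2}\right)^n.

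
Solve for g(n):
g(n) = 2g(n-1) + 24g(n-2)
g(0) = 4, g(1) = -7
Characteristic equation: x² - 2x - 24 = 0, which factors as (x - (6))(x - (-4)) = 0.
Roots r₁ = 6, r₂ = -4 (distinct).
General solution: g(n) = A·(6)^n + B·(-4)^n.
From g(0) = 4: A + B = 4.
From g(1) = -7: 6A - 4B = -7.
Solving: A = \frac{9}{10}, B = \frac{31}{10}.
So g(n) = \frac{31 \left(-4\right)^{n}}{10} + \frac{9 \cdot 6^{n}}{10}.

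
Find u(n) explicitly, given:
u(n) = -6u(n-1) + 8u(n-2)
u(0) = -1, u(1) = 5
Characteristic equation: x² + 6x - 8 = 0.
Discriminant Δ = (-6)² + 4·(8) = 68.
Roots r₁,₂ = (-6 ± √68)/2, so r₁ = -3 + \sqrt{17}, r₂ = - \sqrt{17} - 3.
General solution: u(n) = A·r₁^n + B·r₂^n.
From the initial conditions, A + B = -1 and r₁A + r₂B = 5.
Since r₁ - r₂ = √68: A = (5 - (-1)r₂)/√68 = - \frac{1}{2} + \frac{\sqrt{17}}{17}, and B = -1 - A = - \frac{1}{2} - \frac{\sqrt{17}}{17}.
So u(n) = \left(- \frac{1}{2} + \frac{\sqrt{17}}{17}\right)\left(-3 + \sqrt{17}\right)^n + \left(- \frac{1}{2} - \frac{\sqrt{17}}{17}\right)\left(- \sqrt{17} - 3\right)^n.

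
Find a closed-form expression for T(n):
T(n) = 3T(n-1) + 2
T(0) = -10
First-order linear non-homogeneous.
Homogeneous solution: T_h(n) = A·(3)^n.
Try constant particular solution T_p = K: K = 3K + 2 ⇒ K = -1.
General: T(n) = A·(3)^n - 1.
Apply T(0) = -10: A - 1 = -10 ⇒ A = -9.
So T(n) = - 9 \cdot 3^{n} - 1.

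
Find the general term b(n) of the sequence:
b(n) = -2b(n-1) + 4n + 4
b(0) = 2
First-order linear with linear forcing.
Homogeneous solution: b_h(n) = A·(-2)^n.
Try particular b_p(n) = pn + q. Substituting:
  pn + q = -2(p(n-1) + q) + 4n + 4.
Matching the n-coefficient: p = -2p + 4 ⇒ p = \frac{4}{3}.
Matching constants: q = 2p - 2q + 4 ⇒ q = \frac{20}{9}.
General: b(n) = A·(-2)^n + \frac{4 n}{3} + \frac{20}{9}.
Apply b(0) = 2: A + \frac{20}{9} = 2 ⇒ A = - \frac{2}{9}.
So b(n) = - \frac{2 \left(-2\right)^{n}}{9} + \frac{4 n}{3} + \frac{20}{9}.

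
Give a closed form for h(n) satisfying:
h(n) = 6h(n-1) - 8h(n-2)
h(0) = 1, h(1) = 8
Characteristic equation: x² - 6x + 8 = 0, which factors as (x - (4))(x - (2)) = 0.
Roots r₁ = 4, r₂ = 2 (distinct).
General solution: h(n) = A·(4)^n + B·(2)^n.
From h(0) = 1: A + B = 1.
From h(1) = 8: 4A + 2B = 8.
Solving: A = 3, B = -2.
So h(n) = - 2 \cdot 2^{n} + 3 \cdot 4^{n}.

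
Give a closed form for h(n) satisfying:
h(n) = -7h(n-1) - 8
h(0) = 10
First-order linear non-homogeneous.
Homogeneous solution: h_h(n) = A·(-7)^n.
Try constant particular solution h_p = K: K = -7K - 8 ⇒ K = -1.
General: h(n) = A·(-7)^n - 1.
Apply h(0) = 10: A - 1 = 10 ⇒ A = 11.
So h(n) = 11 \left(-7\right)^{n} - 1.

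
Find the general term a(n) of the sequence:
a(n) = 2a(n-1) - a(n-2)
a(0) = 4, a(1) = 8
Characteristic equation: x² - 2x + 1 = 0, which is (x - (1))².
Repeated root r = 1.
General solution: a(n) = (A + Bn)·(1)^n.
From a(0) = 4: A = 4.
From a(1) = 8: (A + B)·(1) = 8 ⇒ B = 4.
So a(n) = \left(4 n + 4\right) \cdot (1)^n.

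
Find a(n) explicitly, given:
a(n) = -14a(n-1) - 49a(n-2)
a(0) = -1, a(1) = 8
Characteristic equation: x² + 14x + 49 = 0, which is (x - (-7))².
Repeated root r = -7.
General solution: a(n) = (A + Bn)·(-7)^n.
From a(0) = -1: A = -1.
From a(1) = 8: (A + B)·(-7) = 8 ⇒ B = - \frac{1}{7}.
So a(n) = \left(- \frac{n}{7} - 1\right) \cdot (-7)^n.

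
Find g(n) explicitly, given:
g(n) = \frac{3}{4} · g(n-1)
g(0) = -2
Pure geometric recurrence with ratio \frac{3}{4}.
By induction g(n) = g(0) · (\frac{3}{4})^n = - 2 \left(\frac{3}{4}\right)^{n}.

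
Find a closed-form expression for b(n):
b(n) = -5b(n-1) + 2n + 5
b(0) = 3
First-order linear with linear forcing.
Homogeneous solution: b_h(n) = A·(-5)^n.
Try particular b_p(n) = pn + q. Substituting:
  pn + q = -5(p(n-1) + q) + 2n + 5.
Matching the n-coefficient: p = -5p + 2 ⇒ p = \frac{1}{3}.
Matching constants: q = 5p - 5q + 5 ⇒ q = \frac{10}{9}.
General: b(n) = A·(-5)^n + \frac{n}{3} + \frac{10}{9}.
Apply b(0) = 3: A + \frac{10}{9} = 3 ⇒ A = \frac{17}{9}.
So b(n) = \frac{17 \left(-5\right)^{n}}{9} + \frac{n}{3} + \frac{10}{9}.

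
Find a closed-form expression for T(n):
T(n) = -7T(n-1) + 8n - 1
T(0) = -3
First-order linear with linear forcing.
Homogeneous solution: T_h(n) = A·(-7)^n.
Try particular T_p(n) = pn + q. Substituting:
  pn + q = -7(p(n-1) + q) + 8n - 1.
Matching the n-coefficient: p = -7p + 8 ⇒ p = 1.
Matching constants: q = 7p - 7q - 1 ⇒ q = \frac{3}{4}.
General: T(n) = A·(-7)^n + n + \frac{3}{4}.
Apply T(0) = -3: A + \frac{3}{4} = -3 ⇒ A = - \frac{15}{4}.
So T(n) = - \frac{15 \left(-7\right)^{n}}{4} + n + \frac{3}{4}.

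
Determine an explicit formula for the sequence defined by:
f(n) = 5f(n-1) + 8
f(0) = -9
First-order linear non-homogeneous.
Homogeneous solution: f_h(n) = A·(5)^n.
Try constant particular solution f_p = K: K = 5K + 8 ⇒ K = -2.
General: f(n) = A·(5)^n - 2.
Apply f(0) = -9: A - 2 = -9 ⇒ A = -7.
So f(n) = - 7 \cdot 5^{n} - 2.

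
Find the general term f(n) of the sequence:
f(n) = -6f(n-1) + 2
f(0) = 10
First-order linear non-homogeneous.
Homogeneous solution: f_h(n) = A·(-6)^n.
Try constant particular solution f_p = K: K = -6K + 2 ⇒ K = \frac{2}{7}.
General: f(n) = A·(-6)^n + \frac{2}{7}.
Apply f(0) = 10: A + \frac{2}{7} = 10 ⇒ A = \frac{68}{7}.
So f(n) = \frac{68 \left(-6\right)^{n}}{7} + \frac{2}{7}.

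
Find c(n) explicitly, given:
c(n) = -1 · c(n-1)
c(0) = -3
Pure geometric recurrence with ratio -1.
By induction c(n) = c(0) · (-1)^n = - 3 \left(-1\right)^{n}.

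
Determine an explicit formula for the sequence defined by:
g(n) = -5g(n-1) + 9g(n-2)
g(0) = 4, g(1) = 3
Characteristic equation: x² + 5x - 9 = 0.
Discriminant Δ = (-5)² + 4·(9) = 61.
Roots r₁,₂ = (-5 ± √61)/2, so r₁ = - \frac{5}{2} + \frac{\sqrt{61}}{2}, r₂ = - \frac{\sqrt{61}}{2} - \frac{5}{2}.
General solution: g(n) = A·r₁^n + B·r₂^n.
From the initial conditions, A + B = 4 and r₁A + r₂B = 3.
Since r₁ - r₂ = √61: A = (3 - (4)r₂)/√61 = \frac{13 \sqrt{61}}{61} + 2, and B = 4 - A = 2 - \frac{13 \sqrt{61}}{61}.
So g(n) = \left(\frac{13 \sqrt{61}}{61} + 2\right)\left(- \frac{5}{2} + \frac{\sqrt{61}}{2}\right)^n + \left(2 - \frac{13 \sqrt{61}}{61}\right)\left(- \frac{\sqrt{61}}{2} - \frac{5}{2}\right)^n.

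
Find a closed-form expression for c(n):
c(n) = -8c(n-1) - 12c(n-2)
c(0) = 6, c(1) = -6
Characteristic equation: x² + 8x + 12 = 0, which factors as (x - (-2))(x - (-6)) = 0.
Roots r₁ = -2, r₂ = -6 (distinct).
General solution: c(n) = A·(-2)^n + B·(-6)^n.
From c(0) = 6: A + B = 6.
From c(1) = -6: -2A - 6B = -6.
Solving: A = \frac{15}{2}, B = - \frac{3}{2}.
So c(n) = \frac{15 \left(-2\right)^{n}}{2} - \frac{3 \left(-6\right)^{n}}{2}.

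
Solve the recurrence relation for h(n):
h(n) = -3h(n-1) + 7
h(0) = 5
First-order linear non-homogeneous.
Homogeneous solution: h_h(n) = A·(-3)^n.
Try constant particular solution h_p = K: K = -3K + 7 ⇒ K = \frac{7}{4}.
General: h(n) = A·(-3)^n + \frac{7}{4}.
Apply h(0) = 5: A + \frac{7}{4} = 5 ⇒ A = \frac{13}{4}.
So h(n) = \frac{13 \left(-3\right)^{n}}{4} + \frac{7}{4}.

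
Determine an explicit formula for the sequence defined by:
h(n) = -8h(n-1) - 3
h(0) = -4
First-order linear non-homogeneous.
Homogeneous solution: h_h(n) = A·(-8)^n.
Try constant particular solution h_p = K: K = -8K - 3 ⇒ K = - \frac{1}{3}.
General: h(n) = A·(-8)^n - \frac{1}{3}.
Apply h(0) = -4: A - \frac{1}{3} = -4 ⇒ A = - \frac{11}{3}.
So h(n) = - \frac{11 \left(-8\right)^{n}}{3} - \frac{1}{3}.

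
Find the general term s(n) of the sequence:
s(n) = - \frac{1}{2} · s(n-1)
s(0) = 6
Pure geometric recurrence with ratio - \frac{1}{2}.
By induction s(n) = s(0) · (- \frac{1}{2})^n = 6 \left(- \frac{1}{2}\right)^{n}.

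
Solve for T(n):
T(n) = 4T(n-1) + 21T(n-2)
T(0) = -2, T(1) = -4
Characteristic equation: x² - 4x - 21 = 0, which factors as (x - (7))(x - (-3)) = 0.
Roots r₁ = 7, r₂ = -3 (distinct).
General solution: T(n) = A·(7)^n + B·(-3)^n.
From T(0) = -2: A + B = -2.
From T(1) = -4: 7A - 3B = -4.
Solving: A = -1, B = -1.
So T(n) = - \left(-3\right)^{n} - 7^{n}.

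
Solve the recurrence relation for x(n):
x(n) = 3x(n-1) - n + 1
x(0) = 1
First-order linear with linear forcing.
Homogeneous solution: x_h(n) = A·(3)^n.
Try particular x_p(n) = pn + q. Substituting:
  pn + q = 3(p(n-1) + q) - n + 1.
Matching the n-coefficient: p = 3p - 1 ⇒ p = \frac{1}{2}.
Matching constants: q = -3p + 3q + 1 ⇒ q = \frac{1}{4}.
General: x(n) = A·(3)^n + \frac{n}{2} + \frac{1}{4}.
Apply x(0) = 1: A + \frac{1}{4} = 1 ⇒ A = \frac{3}{4}.
So x(n) = \frac{3 \cdot 3^{n}}{4} + \frac{n}{2} + \frac{1}{4}.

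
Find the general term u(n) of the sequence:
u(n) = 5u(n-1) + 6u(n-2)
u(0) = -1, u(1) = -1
Characteristic equation: x² - 5x - 6 = 0, which factors as (x - (6))(x - (-1)) = 0.
Roots r₁ = 6, r₂ = -1 (distinct).
General solution: u(n) = A·(6)^n + B·(-1)^n.
From u(0) = -1: A + B = -1.
From u(1) = -1: 6A - B = -1.
Solving: A = - \frac{2}{7}, B = - \frac{5}{7}.
So u(n) = - \frac{5 \left(-1\right)^{n}}{7} - \frac{2 \cdot 6^{n}}{7}.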